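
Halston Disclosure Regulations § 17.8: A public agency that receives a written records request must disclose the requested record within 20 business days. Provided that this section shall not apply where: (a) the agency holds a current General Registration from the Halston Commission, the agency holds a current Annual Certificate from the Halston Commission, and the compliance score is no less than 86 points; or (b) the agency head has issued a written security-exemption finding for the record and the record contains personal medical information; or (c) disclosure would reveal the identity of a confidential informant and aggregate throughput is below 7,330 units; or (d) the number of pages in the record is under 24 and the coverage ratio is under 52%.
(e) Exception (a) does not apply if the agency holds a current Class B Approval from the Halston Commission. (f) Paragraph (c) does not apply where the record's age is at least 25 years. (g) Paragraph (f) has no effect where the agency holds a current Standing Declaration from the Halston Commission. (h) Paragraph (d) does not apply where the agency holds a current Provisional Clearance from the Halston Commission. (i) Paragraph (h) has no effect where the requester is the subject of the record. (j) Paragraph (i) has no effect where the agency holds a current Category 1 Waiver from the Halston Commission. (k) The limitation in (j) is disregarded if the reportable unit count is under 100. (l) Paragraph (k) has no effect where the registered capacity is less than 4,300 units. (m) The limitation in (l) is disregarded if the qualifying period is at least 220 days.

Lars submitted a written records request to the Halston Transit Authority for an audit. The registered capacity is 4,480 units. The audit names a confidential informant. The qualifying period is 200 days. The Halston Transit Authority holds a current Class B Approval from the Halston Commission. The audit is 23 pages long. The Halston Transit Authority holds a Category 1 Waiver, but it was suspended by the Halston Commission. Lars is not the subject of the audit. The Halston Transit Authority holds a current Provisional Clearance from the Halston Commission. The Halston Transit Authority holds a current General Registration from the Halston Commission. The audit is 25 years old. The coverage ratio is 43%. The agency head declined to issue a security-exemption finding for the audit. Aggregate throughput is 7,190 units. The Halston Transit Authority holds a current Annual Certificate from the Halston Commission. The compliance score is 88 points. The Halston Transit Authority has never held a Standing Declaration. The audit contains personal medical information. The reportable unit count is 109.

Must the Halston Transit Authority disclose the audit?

Exception (a): a current General Registration is held; a current Annual Certificate is held; the compliance score is 88 points, meeting the 86 points threshold — every condition holds. But: (e) operates against (a): a current Class B Approval is held. (a) is therefore removed.
Exception (b) requires that the agency head has issued a written security-exemption finding for the record; but the agency head declined to issue a security-exemption finding, so (b) is unavailable.
All of (c)'s requirements are met (the audit names a confidential informant; aggregate throughput is 7,190 units, below the 7,330 units limit). But: (f) is engaged — the record's age is 25 years, meeting the 25 years threshold. (g), which would lift (f), is not triggered — no current Standing Declaration is held. So (c) is unavailable.
Exception (d)'s conditions are all satisfied: the number of pages in the record is 23, under the 24 limit; the coverage ratio is 43%, under the 52% limit. But: (h) is engaged — a current Provisional Clearance is held. (i) does not operate here (Lars is not the subject of the audit), so (h) stands. Exception (d) does not apply.
No exception applies. The general rule governs.

Yes — the Halston Transit Authority must disclose the audit.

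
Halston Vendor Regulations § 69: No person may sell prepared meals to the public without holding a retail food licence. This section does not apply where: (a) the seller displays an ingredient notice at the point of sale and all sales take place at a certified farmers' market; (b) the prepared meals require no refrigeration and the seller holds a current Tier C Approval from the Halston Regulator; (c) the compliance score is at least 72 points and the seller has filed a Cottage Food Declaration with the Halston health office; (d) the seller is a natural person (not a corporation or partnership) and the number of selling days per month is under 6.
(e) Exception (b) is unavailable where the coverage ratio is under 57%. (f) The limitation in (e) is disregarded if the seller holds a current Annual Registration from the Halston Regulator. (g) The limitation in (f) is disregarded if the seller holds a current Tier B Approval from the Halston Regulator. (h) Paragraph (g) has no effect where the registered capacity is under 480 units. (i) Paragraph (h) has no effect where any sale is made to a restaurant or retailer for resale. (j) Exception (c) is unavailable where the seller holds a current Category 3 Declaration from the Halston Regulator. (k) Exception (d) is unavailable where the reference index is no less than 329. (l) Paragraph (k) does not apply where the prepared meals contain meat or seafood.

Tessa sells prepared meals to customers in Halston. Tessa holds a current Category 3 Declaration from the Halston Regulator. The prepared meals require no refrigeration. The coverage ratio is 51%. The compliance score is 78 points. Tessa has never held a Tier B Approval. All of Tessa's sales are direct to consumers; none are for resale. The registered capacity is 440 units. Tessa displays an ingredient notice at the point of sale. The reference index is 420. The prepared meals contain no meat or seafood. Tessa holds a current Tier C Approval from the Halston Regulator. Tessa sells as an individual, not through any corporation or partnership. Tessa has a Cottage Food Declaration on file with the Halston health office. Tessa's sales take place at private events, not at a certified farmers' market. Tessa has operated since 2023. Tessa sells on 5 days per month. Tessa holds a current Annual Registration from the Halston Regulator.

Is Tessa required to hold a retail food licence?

No — exception (b) applies; Tessa is not required to hold a retail food licence.

Exception (a) fails — sales are at private events, not a certified farmers' market.
Exception (b)'s conditions are all satisfied: the prepared meals are shelf-stable; a current Tier C Approval is held. Under paragraphs (e)–(i): (e) is triggered (the coverage ratio is 51%, under the 57% limit), but is itself disapplied by (f): (f) applies — a current Annual Registration is held. (g), which would lift (f), is not triggered — there is no Tier B Approval in force. (b) remains available.
Exception (c)'s conditions are all satisfied: the compliance score is 78 points, meeting the 72 points threshold; a Cottage Food Declaration is on file. But applying paragraph (j): (j) operates against (c): a current Category 3 Declaration is held. Exception (c) does not apply.
Exception (d): the seller is a natural person; the number of selling days per month is 5, under the 6 limit — every condition holds. Turning to paragraphs (k)–(l): (k) operates against (d): the reference index is 420, meeting the 329 threshold. (l) does not operate here (the prepared meals contain no meat or seafood), so (k) stands. So (d) is unavailable.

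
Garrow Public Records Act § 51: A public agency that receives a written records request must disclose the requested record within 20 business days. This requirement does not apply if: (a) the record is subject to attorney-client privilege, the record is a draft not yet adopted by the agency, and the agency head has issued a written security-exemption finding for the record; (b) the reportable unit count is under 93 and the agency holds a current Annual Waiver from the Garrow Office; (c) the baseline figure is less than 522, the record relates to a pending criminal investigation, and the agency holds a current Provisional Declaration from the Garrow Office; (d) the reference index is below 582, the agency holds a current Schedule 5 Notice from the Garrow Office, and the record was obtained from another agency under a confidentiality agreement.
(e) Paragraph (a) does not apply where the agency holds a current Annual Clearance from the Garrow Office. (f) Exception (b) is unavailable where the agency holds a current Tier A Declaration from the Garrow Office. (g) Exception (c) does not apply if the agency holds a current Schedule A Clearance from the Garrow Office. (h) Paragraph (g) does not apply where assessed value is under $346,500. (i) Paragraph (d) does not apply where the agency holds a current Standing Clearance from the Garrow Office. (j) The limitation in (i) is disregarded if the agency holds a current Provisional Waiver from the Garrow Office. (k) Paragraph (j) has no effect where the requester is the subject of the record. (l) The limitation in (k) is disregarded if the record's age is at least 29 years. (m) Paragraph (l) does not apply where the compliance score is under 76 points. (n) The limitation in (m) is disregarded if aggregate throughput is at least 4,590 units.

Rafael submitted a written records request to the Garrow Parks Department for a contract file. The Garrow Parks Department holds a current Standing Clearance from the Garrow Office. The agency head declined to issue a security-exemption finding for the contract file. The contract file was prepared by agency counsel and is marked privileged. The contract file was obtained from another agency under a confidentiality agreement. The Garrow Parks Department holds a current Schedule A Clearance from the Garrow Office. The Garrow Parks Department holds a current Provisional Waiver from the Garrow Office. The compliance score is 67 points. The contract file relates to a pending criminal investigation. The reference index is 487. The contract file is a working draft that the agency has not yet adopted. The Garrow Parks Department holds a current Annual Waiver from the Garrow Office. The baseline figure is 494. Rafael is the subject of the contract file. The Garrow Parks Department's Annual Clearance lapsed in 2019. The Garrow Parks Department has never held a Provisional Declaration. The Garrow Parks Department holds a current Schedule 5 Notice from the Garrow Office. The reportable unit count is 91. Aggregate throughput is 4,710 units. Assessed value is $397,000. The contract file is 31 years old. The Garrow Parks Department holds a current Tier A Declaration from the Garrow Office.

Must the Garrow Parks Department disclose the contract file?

Exception (a) requires that the agency head has issued a written security-exemption finding for the record; but the agency head declined to issue a security-exemption finding, so (a) is unavailable.
All of (b)'s requirements are met (the reportable unit count is 91, under the 93 limit; a current Annual Waiver is held). However, paragraph (f) must be considered: (f) is engaged — a current Tier A Declaration is held. Exception (b) does not apply.
Exception (c) requires that the agency holds a current Provisional Declaration from the Garrow Office; but no current Provisional Declaration is held, so (c) is unavailable.
All of (d)'s requirements are met (the reference index is 487, below the 582 limit; a current Schedule 5 Notice is held; the contract file was obtained under a confidentiality agreement). Under paragraphs (i)–(n): (i) would limit (d) — a current Standing Clearance is held — but (j) sets (i) aside: (j) applies — a current Provisional Waiver is held. (k) is triggered (Rafael is the subject of the contract file), but is itself disapplied by (l): (l) is engaged — the record's age is 31 years, meeting the 29 years threshold. (m) would limit (l) — the compliance score is 67 points, under the 76 points limit — but (n) sets (m) aside: (n) operates against (m): aggregate throughput is 4,710 units, meeting the 4,590 units threshold. (d) remains available.

No — exception (d) applies; the Garrow Parks Department is not required to disclose the contract file.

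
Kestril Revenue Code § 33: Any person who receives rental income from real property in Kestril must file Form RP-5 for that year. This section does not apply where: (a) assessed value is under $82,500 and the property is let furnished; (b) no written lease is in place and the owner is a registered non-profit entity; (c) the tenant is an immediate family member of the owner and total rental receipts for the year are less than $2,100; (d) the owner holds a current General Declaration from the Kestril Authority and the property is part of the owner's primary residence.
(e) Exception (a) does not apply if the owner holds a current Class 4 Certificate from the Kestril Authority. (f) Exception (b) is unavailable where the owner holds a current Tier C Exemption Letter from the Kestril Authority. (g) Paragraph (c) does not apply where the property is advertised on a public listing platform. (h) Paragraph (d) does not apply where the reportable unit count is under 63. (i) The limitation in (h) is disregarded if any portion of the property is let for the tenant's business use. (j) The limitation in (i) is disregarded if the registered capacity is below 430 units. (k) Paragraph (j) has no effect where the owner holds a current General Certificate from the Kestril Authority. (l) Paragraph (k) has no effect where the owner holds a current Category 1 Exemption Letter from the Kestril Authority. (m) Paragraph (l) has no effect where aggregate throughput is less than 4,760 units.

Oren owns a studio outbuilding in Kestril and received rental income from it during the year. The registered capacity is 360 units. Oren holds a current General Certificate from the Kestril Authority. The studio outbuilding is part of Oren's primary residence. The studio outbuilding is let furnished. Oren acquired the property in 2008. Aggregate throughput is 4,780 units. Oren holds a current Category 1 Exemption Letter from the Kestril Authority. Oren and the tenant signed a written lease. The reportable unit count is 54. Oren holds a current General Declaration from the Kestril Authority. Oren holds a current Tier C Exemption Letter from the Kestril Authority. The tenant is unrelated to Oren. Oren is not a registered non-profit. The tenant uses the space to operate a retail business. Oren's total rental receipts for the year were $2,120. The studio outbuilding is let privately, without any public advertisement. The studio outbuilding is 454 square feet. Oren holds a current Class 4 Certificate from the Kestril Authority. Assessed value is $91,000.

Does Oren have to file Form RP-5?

Exception (a) requires that assessed value is under $82,500; but assessed value is $91,000, not under $82,500, so (a) is unavailable.
Exception (b) does not apply: a written lease is in place.
Exception (c) requires that the tenant is an immediate family member of the owner; but the tenant is unrelated to the owner, so (c) is unavailable.
Exception (d)'s conditions are all satisfied: a current General Declaration is held; the studio outbuilding is part of the primary residence. However, paragraphs (h)–(m) must be considered: (h) applies — the reportable unit count is 54, under the 63 limit. (i) is triggered (the space is let for business use), but is set aside by (j): (j) operates — the registered capacity is 360 units, below the 430 units limit. (k) applies (a current General Certificate is held), but is overridden by (l): (l) operates — a current Category 1 Exemption Letter is held. (m) is not triggered (aggregate throughput is 4,780 units, not less than 4,760 units), so (l) stands. Exception (d) does not apply.
None of the exceptions is available; § 33 applies in full.

Yes — Oren must file Form RP-5.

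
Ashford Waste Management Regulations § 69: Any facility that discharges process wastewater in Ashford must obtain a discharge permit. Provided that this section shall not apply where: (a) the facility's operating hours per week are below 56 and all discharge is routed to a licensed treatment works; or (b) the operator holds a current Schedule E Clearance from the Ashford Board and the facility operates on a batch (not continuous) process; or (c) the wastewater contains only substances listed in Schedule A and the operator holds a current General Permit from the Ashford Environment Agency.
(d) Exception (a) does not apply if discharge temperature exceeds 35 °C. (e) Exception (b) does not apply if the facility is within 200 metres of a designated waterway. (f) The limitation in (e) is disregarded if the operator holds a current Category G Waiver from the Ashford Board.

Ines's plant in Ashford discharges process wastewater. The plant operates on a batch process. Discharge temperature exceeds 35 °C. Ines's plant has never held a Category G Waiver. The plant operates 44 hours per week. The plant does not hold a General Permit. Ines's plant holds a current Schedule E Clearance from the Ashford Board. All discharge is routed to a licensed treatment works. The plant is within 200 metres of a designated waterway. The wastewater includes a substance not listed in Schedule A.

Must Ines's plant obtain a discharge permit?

Exception (a): the facility's operating hours per week are 44, below the 56 limit; discharge is routed to a licensed treatment works — every condition holds. But: (d) is triggered — discharge temperature exceeds 35 °C. So (a) is unavailable.
Exception (b) is satisfied on its face — a current Schedule E Clearance is held; the facility operates on a batch process. But applying paragraphs (e)–(f): (e) operates against (b): the plant is within 200 m of a designated waterway. (f), which would lift (e), is not triggered — the Category G Waiver is not current. (b) is therefore removed.
Exception (c) requires that the wastewater contains only substances listed in Schedule A; but the wastewater includes a non-Schedule-A substance, so (c) is unavailable.
Every exception is unavailable, so the rule governs.

Yes — Ines's plant must obtain a discharge permit.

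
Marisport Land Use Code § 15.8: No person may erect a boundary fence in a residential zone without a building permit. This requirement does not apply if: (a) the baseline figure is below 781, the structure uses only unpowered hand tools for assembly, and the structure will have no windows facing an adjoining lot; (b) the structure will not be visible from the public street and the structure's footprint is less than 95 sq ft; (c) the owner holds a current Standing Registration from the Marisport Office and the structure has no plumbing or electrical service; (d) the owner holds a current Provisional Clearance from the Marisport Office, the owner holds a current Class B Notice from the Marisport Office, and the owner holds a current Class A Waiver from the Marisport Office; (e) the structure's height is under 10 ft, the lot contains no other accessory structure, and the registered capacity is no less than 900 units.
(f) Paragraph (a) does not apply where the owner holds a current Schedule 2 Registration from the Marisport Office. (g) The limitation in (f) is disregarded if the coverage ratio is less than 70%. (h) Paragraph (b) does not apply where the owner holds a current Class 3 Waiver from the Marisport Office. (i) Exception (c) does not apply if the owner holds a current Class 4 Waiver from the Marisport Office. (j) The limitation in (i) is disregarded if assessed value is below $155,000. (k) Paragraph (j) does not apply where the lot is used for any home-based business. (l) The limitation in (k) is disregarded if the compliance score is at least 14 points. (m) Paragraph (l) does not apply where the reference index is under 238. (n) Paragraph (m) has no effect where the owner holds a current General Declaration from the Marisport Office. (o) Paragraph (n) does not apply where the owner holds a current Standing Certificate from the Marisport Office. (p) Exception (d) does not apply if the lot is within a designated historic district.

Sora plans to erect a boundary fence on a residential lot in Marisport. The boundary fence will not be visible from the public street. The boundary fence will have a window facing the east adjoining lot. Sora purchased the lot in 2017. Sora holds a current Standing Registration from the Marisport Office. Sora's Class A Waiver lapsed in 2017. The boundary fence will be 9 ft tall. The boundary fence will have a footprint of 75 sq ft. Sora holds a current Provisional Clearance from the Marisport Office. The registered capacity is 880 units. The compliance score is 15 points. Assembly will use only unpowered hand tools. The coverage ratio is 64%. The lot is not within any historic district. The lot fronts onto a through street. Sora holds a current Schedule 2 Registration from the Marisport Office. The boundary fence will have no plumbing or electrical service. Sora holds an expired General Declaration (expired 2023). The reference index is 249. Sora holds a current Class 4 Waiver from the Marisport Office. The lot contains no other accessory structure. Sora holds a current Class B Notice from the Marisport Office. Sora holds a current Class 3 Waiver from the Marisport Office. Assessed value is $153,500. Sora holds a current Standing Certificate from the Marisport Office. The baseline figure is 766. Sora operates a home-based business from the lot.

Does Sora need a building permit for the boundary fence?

Exception (a) does not apply: a window faces an adjoining lot.
Exception (b): the structure will not be visible from the street; the structure's footprint is 75 sq ft, less than the 95 sq ft limit — every condition holds. But: (h) operates against (b): a current Class 3 Waiver is held. (b) is therefore removed.
Exception (c)'s conditions are all satisfied: a current Standing Registration is held; there is no plumbing or electrical service. As to paragraphs (i)–(o): (i) would limit (c) — a current Class 4 Waiver is held — but (j) sets (i) aside: (j) operates against (i): assessed value is $153,500, below the $155,000 limit. (k) would limit (j) — a home-based business operates on the lot — but (l) sets (k) aside: (l) is triggered — the compliance score is 15 points, meeting the 14 points threshold. (m) is not engaged (the reference index is 249, not under 238), so (l) stands. So (c) applies.
Exception (d) fails — the Class A Waiver is not current.
Exception (e) requires that the registered capacity is no less than 900 units; but the registered capacity is 880 units, short of 900 units, so (e) is unavailable.

No — exception (c) applies; Sora does not need a building permit.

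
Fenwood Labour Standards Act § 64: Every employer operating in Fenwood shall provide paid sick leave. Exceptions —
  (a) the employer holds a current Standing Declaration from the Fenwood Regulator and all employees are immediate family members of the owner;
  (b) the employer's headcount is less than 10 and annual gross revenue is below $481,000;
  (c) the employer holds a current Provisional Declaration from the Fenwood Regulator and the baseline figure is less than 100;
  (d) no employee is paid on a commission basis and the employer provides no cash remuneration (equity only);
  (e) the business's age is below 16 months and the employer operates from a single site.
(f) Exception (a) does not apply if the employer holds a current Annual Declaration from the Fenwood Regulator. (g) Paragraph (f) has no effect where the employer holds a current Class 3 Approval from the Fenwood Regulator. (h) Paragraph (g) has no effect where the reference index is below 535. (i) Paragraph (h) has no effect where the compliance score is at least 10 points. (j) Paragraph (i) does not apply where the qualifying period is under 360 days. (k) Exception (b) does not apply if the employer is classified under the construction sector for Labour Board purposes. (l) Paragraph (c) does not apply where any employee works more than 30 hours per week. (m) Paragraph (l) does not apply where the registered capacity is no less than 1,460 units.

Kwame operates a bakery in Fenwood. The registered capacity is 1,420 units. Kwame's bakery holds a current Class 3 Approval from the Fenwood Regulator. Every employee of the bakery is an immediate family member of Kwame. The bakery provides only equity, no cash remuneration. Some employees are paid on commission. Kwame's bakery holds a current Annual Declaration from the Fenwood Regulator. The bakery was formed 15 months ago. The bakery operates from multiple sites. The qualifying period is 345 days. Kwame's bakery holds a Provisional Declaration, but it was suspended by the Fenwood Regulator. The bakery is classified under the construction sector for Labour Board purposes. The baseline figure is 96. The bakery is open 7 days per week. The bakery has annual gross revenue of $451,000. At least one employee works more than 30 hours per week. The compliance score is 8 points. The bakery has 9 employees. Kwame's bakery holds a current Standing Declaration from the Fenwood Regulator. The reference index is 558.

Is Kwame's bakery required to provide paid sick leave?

No — exception (a) applies; Kwame's bakery is not required to provide paid sick leave.

Exception (a)'s conditions are all satisfied: a current Standing Declaration is held; every employee is an immediate family member. Considering the limiting provisions: (f) is triggered (a current Annual Declaration is held), but is overridden by (g): (g) operates against (f): a current Class 3 Approval is held. (h) does not operate here (the reference index is 558, not below 535), so (g) stands. (a) remains available.
Exception (b): the employer's headcount is 9, less than the 10 limit; annual gross revenue is $451,000, below the $481,000 limit — every condition holds. Turning to paragraph (k): (k) applies — the bakery is classified under the construction sector. (b) is therefore removed.
Exception (c) fails — no current Provisional Declaration is held.
Exception (d) fails — some employees are paid on commission.
Exception (e) does not apply: the employer operates from multiple sites.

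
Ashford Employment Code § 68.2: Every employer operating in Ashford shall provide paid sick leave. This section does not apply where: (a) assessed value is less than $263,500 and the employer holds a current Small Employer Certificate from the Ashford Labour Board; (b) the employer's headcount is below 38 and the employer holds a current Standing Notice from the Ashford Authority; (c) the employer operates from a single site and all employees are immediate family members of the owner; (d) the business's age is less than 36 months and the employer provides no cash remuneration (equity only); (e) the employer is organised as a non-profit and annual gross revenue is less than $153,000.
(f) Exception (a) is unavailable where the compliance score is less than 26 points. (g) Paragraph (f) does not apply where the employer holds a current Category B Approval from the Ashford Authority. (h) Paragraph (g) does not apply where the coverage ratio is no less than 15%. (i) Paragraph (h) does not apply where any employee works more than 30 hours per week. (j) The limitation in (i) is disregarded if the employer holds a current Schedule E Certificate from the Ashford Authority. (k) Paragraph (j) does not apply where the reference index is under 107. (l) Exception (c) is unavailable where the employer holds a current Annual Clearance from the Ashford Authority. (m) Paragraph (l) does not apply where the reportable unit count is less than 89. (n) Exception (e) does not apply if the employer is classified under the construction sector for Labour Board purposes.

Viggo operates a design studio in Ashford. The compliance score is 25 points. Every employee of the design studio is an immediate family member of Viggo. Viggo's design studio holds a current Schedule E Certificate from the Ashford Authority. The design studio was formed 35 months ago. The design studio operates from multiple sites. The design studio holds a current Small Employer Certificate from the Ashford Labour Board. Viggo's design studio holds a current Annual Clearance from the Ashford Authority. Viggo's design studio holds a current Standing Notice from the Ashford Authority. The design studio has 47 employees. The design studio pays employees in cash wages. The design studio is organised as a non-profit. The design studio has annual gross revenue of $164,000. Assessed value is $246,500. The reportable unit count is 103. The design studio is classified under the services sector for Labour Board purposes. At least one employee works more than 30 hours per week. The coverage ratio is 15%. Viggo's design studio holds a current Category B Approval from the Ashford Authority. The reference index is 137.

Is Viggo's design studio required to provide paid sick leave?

All of (a)'s requirements are met (assessed value is $246,500, less than the $263,500 limit; a current Small Employer Certificate is held). But applying paragraphs (f)–(k): (f) operates against (a): the compliance score is 25 points, less than the 26 points limit. (g) would limit (f) — a current Category B Approval is held — but (h) sets (g) aside: (h) is engaged — the coverage ratio is 15%, meeting the 15% threshold. (i) is engaged (at least one employee exceeds 30 hours/week), but is itself disapplied by (j): (j) operates against (i): a current Schedule E Certificate is held. (k) is not triggered (the reference index is 137, not under 107), so (j) stands. (a) is therefore removed.
Exception (b) fails — the employer's headcount is 47, not below 38.
Exception (c) fails — the employer operates from multiple sites.
Exception (d) does not apply: employees are paid cash wages.
Exception (e) requires that annual gross revenue is less than $153,000; but annual gross revenue is $164,000, not less than $153,000, so (e) is unavailable.
No exception applies. The general rule governs.

Yes — Viggo's design studio must provide paid sick leave.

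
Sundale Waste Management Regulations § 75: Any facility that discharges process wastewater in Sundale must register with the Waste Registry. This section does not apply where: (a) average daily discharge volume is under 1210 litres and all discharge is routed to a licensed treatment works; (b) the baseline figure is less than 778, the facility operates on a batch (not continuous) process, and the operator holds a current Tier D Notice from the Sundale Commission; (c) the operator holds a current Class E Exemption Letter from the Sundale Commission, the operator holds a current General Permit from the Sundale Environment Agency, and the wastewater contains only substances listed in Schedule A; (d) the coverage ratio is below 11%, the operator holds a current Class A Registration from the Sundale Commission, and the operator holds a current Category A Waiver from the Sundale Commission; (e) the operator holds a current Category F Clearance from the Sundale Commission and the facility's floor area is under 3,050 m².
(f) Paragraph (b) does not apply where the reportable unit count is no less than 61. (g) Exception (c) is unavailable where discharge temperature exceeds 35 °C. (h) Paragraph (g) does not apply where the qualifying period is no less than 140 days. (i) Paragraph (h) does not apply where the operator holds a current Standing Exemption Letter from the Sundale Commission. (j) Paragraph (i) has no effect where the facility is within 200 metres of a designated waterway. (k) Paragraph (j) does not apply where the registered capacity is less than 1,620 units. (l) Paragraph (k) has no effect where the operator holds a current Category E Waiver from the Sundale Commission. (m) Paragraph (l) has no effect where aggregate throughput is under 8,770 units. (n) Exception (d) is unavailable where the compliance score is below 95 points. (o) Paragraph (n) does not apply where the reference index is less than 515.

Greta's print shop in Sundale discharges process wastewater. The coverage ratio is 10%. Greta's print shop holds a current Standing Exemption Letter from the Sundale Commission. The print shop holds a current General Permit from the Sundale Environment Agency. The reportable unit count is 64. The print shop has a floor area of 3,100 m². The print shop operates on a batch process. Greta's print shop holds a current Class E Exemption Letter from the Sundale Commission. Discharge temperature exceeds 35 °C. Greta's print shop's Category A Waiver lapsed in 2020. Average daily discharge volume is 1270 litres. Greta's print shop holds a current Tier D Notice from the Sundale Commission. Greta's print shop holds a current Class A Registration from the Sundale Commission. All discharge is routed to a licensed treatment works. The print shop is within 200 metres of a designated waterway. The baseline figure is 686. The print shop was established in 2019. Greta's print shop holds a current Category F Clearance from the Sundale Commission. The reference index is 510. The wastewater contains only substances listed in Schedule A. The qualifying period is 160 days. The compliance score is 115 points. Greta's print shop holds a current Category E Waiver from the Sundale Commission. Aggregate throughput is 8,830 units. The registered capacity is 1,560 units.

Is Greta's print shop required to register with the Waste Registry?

No — exception (c) applies; Greta's print shop is not required to register with the Waste Registry.

Exception (a) requires that average daily discharge volume is under 1210 litres; but average daily discharge volume is 1270 litres, not under 1210 litres, so (a) is unavailable.
All of (b)'s requirements are met (the baseline figure is 686, less than the 778 limit; the facility operates on a batch process; a current Tier D Notice is held). However, paragraph (f) must be considered: (f) applies — the reportable unit count is 64, meeting the 61 threshold. (b) is therefore removed.
Exception (c) is satisfied on its face — a current Class E Exemption Letter is held; a current General Permit is held; the wastewater is Schedule-A-only. Applying paragraphs (g)–(m): (g) would limit (c) — discharge temperature exceeds 35 °C — but (h) sets (g) aside: (h) is triggered — the qualifying period is 160 days, meeting the 140 days threshold. (i) would limit (h) — a current Standing Exemption Letter is held — but (j) sets (i) aside: (j) is engaged — the print shop is within 200 m of a designated waterway. (k) would limit (j) — the registered capacity is 1,560 units, less than the 1,620 units limit — but (l) sets (k) aside: (l) operates against (k): a current Category E Waiver is held. (m), which would lift (l), does not operate here — aggregate throughput is 8,830 units, not under 8,770 units. So (c) applies.
Exception (d) requires that the operator holds a current Category A Waiver from the Sundale Commission; but there is no Category A Waiver in force, so (d) is unavailable.
Exception (e) requires that the facility's floor area is under 3,050 m²; but the facility's floor area is 3,100 m², not under 3,050 m², so (e) is unavailable.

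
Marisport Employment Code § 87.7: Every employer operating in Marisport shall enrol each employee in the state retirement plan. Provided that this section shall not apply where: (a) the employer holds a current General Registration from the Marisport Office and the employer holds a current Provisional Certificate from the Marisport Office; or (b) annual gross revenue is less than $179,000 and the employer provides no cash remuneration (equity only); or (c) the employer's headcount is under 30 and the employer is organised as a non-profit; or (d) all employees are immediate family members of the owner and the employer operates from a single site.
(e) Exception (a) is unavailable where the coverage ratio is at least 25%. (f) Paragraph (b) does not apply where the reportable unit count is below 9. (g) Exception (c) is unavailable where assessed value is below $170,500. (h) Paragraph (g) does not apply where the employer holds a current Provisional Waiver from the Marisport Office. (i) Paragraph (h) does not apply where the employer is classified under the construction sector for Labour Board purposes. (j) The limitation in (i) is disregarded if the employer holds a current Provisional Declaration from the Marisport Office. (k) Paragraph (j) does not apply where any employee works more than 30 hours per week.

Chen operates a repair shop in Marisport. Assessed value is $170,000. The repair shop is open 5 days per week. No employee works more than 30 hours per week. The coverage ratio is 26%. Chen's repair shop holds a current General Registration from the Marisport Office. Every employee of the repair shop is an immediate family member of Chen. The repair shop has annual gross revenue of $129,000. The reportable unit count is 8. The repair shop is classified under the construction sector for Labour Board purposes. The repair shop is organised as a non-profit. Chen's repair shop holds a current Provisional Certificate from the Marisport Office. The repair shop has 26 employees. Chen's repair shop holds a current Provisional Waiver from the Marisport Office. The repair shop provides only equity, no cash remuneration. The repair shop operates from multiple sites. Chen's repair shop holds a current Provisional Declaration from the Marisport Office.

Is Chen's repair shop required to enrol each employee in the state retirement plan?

No — exception (c) applies; Chen's repair shop is not required to enrol each employee in the state retirement plan.

Exception (a)'s conditions are all satisfied: a current General Registration is held; a current Provisional Certificate is held. Turning to paragraph (e): (e) is triggered — the coverage ratio is 26%, meeting the 25% threshold. Exception (a) does not apply.
Exception (b) is satisfied on its face — annual gross revenue is $129,000, less than the $179,000 limit; remuneration is equity-only. But applying paragraph (f): (f) operates against (b): the reportable unit count is 8, below the 9 limit. (b) is therefore removed.
Exception (c): the employer's headcount is 26, under the 30 limit; the employer is a non-profit — every condition holds. Under paragraphs (g)–(k): (g) would limit (c) — assessed value is $170,000, below the $170,500 limit — but (h) sets (g) aside: (h) applies — a current Provisional Waiver is held. (i) would limit (h) — the repair shop is classified under the construction sector — but (j) sets (i) aside: (j) applies — a current Provisional Declaration is held. (k) is inapplicable (no employee exceeds 30 hours/week), so (j) stands. Exception (c) stands.
Exception (d) does not apply: the employer operates from multiple sites.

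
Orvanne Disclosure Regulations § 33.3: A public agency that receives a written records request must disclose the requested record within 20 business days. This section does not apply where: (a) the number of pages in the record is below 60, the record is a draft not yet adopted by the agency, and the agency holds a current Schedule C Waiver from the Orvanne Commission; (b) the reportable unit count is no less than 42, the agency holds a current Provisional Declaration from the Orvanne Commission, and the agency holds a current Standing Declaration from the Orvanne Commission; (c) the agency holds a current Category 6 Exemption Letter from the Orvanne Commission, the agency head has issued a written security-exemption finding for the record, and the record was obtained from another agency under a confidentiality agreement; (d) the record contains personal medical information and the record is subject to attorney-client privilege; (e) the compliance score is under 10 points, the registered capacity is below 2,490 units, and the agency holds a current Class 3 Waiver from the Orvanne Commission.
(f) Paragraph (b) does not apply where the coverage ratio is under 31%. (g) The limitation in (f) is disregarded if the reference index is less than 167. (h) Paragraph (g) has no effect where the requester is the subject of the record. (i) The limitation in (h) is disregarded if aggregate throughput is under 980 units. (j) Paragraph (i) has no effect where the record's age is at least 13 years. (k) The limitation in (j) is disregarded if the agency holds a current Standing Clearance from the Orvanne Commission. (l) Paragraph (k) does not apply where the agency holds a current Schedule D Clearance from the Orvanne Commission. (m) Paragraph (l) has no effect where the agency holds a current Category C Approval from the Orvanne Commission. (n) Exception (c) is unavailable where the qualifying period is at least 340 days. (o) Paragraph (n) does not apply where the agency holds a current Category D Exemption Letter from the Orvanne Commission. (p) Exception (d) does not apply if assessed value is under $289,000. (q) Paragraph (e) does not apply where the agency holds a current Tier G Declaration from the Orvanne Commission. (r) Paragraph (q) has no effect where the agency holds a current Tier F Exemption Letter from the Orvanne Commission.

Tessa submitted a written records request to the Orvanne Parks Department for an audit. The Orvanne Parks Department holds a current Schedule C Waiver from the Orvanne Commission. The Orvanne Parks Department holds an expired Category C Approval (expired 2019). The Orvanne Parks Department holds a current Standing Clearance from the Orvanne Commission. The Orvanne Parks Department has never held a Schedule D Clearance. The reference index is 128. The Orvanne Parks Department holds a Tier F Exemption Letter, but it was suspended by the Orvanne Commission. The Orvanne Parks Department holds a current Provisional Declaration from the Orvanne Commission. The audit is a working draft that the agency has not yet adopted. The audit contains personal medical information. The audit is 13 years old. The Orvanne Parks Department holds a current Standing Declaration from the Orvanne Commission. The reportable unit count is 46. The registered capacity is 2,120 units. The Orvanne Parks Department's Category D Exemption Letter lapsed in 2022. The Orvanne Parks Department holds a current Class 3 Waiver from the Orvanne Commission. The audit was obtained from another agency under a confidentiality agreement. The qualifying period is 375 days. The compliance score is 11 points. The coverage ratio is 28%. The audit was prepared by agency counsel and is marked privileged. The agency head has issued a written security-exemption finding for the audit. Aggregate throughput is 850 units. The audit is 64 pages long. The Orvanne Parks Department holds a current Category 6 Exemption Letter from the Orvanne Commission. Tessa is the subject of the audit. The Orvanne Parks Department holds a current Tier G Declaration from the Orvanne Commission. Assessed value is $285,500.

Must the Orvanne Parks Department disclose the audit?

No — exception (b) applies; the Orvanne Parks Department is not required to disclose the audit.

Exception (a) does not apply: the number of pages in the record is 64, not below 60.
All of (b)'s requirements are met (the reportable unit count is 46, meeting the 42 threshold; a current Provisional Declaration is held; a current Standing Declaration is held). Under paragraphs (f)–(m): (f) is engaged (the coverage ratio is 28%, under the 31% limit), but is displaced by (g): (g) operates against (f): the reference index is 128, less than the 167 limit. (h) would limit (g) — Tessa is the subject of the audit — but (i) sets (h) aside: (i) operates against (h): aggregate throughput is 850 units, under the 980 units limit. (j) is engaged (the record's age is 13 years, meeting the 13 years threshold), but is itself disapplied by (k): (k) operates — a current Standing Clearance is held. (l) is not engaged (the Schedule D Clearance is not current), so (k) stands. So (b) applies.
Exception (c): a current Category 6 Exemption Letter is held; a written security-exemption finding has been issued; the audit was obtained under a confidentiality agreement — every condition holds. However, paragraphs (n)–(o) must be considered: (n) operates against (c): the qualifying period is 375 days, meeting the 340 days threshold. (o) is not engaged (the Category D Exemption Letter is not current), so (n) stands. Exception (c) does not apply.
Exception (d)'s conditions are all satisfied: the audit contains personal medical information; the audit is privileged. But applying paragraph (p): (p) is triggered — assessed value is $285,500, under the $289,000 limit. So (d) is unavailable.
Exception (e) does not apply: the compliance score is 11 points, not under 10 points.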